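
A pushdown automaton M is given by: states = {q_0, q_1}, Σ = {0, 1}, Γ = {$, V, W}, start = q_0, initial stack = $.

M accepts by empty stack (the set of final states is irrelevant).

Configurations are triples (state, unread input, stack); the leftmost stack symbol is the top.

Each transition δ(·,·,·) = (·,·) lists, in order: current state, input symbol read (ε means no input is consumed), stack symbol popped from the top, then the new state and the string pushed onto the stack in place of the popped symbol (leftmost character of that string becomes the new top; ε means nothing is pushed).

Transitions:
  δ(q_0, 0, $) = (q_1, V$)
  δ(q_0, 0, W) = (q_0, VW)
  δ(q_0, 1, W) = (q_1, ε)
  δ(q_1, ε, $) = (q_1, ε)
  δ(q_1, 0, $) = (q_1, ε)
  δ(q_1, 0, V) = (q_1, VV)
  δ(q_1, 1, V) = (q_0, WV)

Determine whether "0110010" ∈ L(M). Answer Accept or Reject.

Reject

No computation consumes all input and empties the stack.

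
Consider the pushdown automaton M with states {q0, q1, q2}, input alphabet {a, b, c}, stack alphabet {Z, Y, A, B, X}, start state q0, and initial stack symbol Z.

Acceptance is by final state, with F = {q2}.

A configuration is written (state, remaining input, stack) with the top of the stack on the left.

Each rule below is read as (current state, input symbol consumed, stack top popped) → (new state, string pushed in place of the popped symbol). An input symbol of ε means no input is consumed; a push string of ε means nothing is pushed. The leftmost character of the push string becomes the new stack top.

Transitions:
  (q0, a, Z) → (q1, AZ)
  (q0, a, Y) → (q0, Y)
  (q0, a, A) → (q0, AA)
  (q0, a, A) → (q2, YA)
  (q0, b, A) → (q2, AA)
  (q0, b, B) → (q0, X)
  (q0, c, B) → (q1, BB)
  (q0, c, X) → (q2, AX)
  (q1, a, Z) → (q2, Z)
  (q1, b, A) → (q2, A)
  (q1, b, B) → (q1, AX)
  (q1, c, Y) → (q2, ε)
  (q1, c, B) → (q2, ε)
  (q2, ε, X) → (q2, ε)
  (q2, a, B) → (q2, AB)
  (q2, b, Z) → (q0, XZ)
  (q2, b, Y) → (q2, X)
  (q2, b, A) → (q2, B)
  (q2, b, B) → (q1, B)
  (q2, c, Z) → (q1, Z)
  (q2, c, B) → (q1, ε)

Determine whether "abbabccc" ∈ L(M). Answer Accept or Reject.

No computation consumes all input and reaches a final state.

Reject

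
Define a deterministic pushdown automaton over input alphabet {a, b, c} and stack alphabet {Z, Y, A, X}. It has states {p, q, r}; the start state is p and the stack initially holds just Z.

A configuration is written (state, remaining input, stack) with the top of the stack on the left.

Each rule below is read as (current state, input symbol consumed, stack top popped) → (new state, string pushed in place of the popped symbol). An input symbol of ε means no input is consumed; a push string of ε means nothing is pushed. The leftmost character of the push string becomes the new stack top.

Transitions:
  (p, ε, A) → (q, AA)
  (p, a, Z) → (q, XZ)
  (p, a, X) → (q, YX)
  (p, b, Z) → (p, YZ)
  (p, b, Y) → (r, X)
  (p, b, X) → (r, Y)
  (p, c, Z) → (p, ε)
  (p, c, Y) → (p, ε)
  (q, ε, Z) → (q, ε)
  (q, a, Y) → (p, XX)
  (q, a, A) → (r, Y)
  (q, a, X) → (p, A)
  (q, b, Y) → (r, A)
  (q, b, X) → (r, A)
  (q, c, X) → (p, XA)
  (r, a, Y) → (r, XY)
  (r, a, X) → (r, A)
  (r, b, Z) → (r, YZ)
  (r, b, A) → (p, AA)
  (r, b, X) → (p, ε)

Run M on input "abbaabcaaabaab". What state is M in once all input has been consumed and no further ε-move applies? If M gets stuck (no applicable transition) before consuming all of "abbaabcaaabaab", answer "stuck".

p

(p, abbaabcaaabaab, Z)
  read a, top Z: go to q, push XZ → (q, bbaabcaaabaab, XZ)
  read b, top X: go to r, push A → (r, baabcaaabaab, AZ)
  read b, top A: go to p, push AA → (p, aabcaaabaab, AAZ)
  ε-move, top A: go to q, push AA → (q, aabcaaabaab, AAAZ)
  read a, top A: go to r, push Y → (r, abcaaabaab, YAAZ)
  read a, top Y: go to r, push XY → (r, bcaaabaab, XYAAZ)
  read b, top X: go to p, push ε → (p, caaabaab, YAAZ)
  read c, top Y: go to p, push ε → (p, aaabaab, AAZ)
  ε-move, top A: go to q, push AA → (q, aaabaab, AAAZ)
  read a, top A: go to r, push Y → (r, aabaab, YAAZ)
  read a, top Y: go to r, push XY → (r, abaab, XYAAZ)
  read a, top X: go to r, push A → (r, baab, AYAAZ)
  read b, top A: go to p, push AA → (p, aab, AAYAAZ)
  ε-move, top A: go to q, push AA → (q, aab, AAAYAAZ)
  read a, top A: go to r, push Y → (r, ab, YAAYAAZ)
  read a, top Y: go to r, push XY → (r, b, XYAAYAAZ)
  read b, top X: go to p, push ε → (p, ε, YAAYAAZ)
All input consumed; M is in state p.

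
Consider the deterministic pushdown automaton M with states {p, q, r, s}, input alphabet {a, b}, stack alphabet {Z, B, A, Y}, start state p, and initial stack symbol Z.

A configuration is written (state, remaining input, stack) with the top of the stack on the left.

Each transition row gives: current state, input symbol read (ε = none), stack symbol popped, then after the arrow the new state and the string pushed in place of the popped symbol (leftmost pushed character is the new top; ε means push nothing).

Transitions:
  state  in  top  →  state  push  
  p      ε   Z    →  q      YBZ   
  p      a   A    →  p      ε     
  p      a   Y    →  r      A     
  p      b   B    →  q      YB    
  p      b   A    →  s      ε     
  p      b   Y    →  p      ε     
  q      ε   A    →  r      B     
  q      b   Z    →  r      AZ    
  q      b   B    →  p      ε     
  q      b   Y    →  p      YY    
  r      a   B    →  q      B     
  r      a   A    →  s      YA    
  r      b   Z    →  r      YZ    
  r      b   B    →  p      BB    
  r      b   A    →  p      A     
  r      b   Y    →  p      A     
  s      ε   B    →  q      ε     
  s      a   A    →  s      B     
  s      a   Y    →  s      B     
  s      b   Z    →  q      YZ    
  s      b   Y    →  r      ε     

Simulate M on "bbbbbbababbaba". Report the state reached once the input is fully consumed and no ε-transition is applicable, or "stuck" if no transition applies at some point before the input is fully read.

p

(p, bbbbbbababbaba, Z)
  ε-move, top Z: go to q, push YBZ → (q, bbbbbbababbaba, YBZ)
  read b, top Y: go to p, push YY → (p, bbbbbababbaba, YYBZ)
  read b, top Y: go to p, push ε → (p, bbbbababbaba, YBZ)
  read b, top Y: go to p, push ε → (p, bbbababbaba, BZ)
  read b, top B: go to q, push YB → (q, bbababbaba, YBZ)
  read b, top Y: go to p, push YY → (p, bababbaba, YYBZ)
  read b, top Y: go to p, push ε → (p, ababbaba, YBZ)
  read a, top Y: go to r, push A → (r, babbaba, ABZ)
  read b, top A: go to p, push A → (p, abbaba, ABZ)
  read a, top A: go to p, push ε → (p, bbaba, BZ)
  read b, top B: go to q, push YB → (q, baba, YBZ)
  read b, top Y: go to p, push YY → (p, aba, YYBZ)
  read a, top Y: go to r, push A → (r, ba, AYBZ)
  read b, top A: go to p, push A → (p, a, AYBZ)
  read a, top A: go to p, push ε → (p, ε, YBZ)
All input consumed; M is in state p.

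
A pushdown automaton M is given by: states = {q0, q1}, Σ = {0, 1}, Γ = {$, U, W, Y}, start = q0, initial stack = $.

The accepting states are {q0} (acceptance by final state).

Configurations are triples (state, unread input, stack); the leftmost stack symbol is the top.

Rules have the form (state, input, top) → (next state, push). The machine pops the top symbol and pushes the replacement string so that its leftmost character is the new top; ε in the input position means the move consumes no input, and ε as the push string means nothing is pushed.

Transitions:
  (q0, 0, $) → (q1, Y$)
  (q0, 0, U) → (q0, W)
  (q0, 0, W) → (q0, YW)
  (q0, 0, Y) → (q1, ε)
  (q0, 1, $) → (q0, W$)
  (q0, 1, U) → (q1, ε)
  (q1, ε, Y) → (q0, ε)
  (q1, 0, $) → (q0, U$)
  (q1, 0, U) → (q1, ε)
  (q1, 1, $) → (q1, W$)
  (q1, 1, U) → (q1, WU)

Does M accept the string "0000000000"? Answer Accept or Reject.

One accepting computation: (q0, 0000000000, $) ⊢ (q1, 000000000, Y$) ⊢ (q0, 000000000, $) ⊢ (q1, 00000000, Y$) ⊢ (q0, 00000000, $) ⊢ (q1, 0000000, Y$) ⊢ (q0, 0000000, $) ⊢ (q1, 000000, Y$) ⊢ (q0, 000000, $) ⊢ (q1, 00000, Y$) ⊢ (q0, 00000, $) ⊢ (q1, 0000, Y$) ⊢ (q0, 0000, $) ⊢ (q1, 000, Y$) ⊢ (q0, 000, $) ⊢ (q1, 00, Y$) ⊢ (q0, 00, $) ⊢ (q1, 0, Y$) ⊢ (q0, 0, $) ⊢ (q1, ε, Y$) ⊢ (q0, ε, $)
All input consumed and state q0 ∈ F.

Accept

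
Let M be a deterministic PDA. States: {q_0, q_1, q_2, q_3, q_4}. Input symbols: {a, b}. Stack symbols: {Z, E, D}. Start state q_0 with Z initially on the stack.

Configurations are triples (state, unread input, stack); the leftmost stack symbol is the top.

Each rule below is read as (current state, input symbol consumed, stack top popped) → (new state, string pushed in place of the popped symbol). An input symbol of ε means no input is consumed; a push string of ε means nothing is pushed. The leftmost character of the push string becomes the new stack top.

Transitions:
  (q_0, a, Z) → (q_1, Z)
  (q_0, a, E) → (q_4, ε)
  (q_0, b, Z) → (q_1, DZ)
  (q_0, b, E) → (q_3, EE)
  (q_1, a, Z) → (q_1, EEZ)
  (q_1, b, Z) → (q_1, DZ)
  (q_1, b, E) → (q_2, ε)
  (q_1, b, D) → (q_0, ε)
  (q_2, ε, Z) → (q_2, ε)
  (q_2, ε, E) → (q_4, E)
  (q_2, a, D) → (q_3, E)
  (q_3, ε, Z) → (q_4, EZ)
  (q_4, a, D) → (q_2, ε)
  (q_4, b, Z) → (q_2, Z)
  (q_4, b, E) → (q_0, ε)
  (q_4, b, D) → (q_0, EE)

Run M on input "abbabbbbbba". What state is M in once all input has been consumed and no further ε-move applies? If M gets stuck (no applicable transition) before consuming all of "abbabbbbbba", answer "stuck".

q_1

(q_0, abbabbbbbba, Z)
  read a, top Z: go to q_1, push Z → (q_1, bbabbbbbba, Z)
  read b, top Z: go to q_1, push DZ → (q_1, babbbbbba, DZ)
  read b, top D: go to q_0, push ε → (q_0, abbbbbba, Z)
  read a, top Z: go to q_1, push Z → (q_1, bbbbbba, Z)
  read b, top Z: go to q_1, push DZ → (q_1, bbbbba, DZ)
  read b, top D: go to q_0, push ε → (q_0, bbbba, Z)
  read b, top Z: go to q_1, push DZ → (q_1, bbba, DZ)
  read b, top D: go to q_0, push ε → (q_0, bba, Z)
  read b, top Z: go to q_1, push DZ → (q_1, ba, DZ)
  read b, top D: go to q_0, push ε → (q_0, a, Z)
  read a, top Z: go to q_1, push Z → (q_1, ε, Z)
All input consumed; M is in state q_1.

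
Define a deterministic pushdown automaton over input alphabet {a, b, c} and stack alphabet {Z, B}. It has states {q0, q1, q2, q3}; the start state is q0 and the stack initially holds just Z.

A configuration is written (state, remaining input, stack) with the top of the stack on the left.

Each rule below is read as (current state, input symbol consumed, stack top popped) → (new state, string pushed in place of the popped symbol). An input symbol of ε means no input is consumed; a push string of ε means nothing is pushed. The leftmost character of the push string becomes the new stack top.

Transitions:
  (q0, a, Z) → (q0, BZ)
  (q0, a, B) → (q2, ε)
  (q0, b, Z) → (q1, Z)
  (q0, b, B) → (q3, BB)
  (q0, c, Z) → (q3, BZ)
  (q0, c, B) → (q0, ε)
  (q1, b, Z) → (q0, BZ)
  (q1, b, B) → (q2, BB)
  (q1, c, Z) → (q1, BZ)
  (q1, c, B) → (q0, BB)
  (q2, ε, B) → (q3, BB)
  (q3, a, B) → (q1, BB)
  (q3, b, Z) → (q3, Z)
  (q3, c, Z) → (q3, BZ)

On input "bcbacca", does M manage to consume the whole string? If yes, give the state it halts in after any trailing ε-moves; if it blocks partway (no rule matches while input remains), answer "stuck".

q3

(q0, bcbacca, Z) ⊢ (q1, cbacca, Z) ⊢ (q1, bacca, BZ) ⊢ (q2, acca, BBZ) ⊢ (q3, acca, BBBZ) ⊢ (q1, cca, BBBBZ) ⊢ (q0, ca, BBBBBZ) ⊢ (q0, a, BBBBZ) ⊢ (q2, ε, BBBZ) ⊢ (q3, ε, BBBBZ)
All input consumed; M is in state q3.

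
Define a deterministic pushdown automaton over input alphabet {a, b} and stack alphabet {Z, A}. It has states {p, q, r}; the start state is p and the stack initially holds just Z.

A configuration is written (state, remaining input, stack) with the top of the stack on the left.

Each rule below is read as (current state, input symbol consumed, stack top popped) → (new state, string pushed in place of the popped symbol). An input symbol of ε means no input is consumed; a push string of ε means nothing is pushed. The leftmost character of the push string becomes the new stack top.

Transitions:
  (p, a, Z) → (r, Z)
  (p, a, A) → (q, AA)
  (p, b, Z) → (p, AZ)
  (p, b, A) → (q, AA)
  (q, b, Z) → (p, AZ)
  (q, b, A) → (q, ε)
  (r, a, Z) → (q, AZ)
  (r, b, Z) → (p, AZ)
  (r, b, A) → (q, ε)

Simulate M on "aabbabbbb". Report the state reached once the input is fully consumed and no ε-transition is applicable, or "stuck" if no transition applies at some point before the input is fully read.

q

(p, aabbabbbb, Z)
  read a, top Z: go to r, push Z → (r, abbabbbb, Z)
  read a, top Z: go to q, push AZ → (q, bbabbbb, AZ)
  read b, top A: go to q, push ε → (q, babbbb, Z)
  read b, top Z: go to p, push AZ → (p, abbbb, AZ)
  read a, top A: go to q, push AA → (q, bbbb, AAZ)
  read b, top A: go to q, push ε → (q, bbb, AZ)
  read b, top A: go to q, push ε → (q, bb, Z)
  read b, top Z: go to p, push AZ → (p, b, AZ)
  read b, top A: go to q, push AA → (q, ε, AAZ)
All input consumed; M is in state q.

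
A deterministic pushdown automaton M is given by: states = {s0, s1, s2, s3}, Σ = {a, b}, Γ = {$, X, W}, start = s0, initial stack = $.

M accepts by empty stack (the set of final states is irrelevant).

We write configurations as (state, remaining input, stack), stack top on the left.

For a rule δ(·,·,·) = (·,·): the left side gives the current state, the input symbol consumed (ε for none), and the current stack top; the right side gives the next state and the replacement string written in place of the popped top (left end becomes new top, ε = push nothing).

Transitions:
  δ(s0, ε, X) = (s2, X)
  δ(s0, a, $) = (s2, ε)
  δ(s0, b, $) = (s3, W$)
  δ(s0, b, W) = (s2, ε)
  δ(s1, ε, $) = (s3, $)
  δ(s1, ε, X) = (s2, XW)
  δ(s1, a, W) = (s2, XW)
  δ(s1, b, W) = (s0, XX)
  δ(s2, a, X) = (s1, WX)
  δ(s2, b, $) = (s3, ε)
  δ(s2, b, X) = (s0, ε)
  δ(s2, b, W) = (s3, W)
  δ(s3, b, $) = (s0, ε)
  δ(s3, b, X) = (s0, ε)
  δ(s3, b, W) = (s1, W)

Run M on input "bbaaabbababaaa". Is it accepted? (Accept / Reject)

(s0, bbaaabbababaaa, $)
  read b, top $: go to s3, push W$ → (s3, baaabbababaaa, W$)
  read b, top W: go to s1, push W → (s1, aaabbababaaa, W$)
  read a, top W: go to s2, push XW → (s2, aabbababaaa, XW$)
  read a, top X: go to s1, push WX → (s1, abbababaaa, WXW$)
  read a, top W: go to s2, push XW → (s2, bbababaaa, XWXW$)
  read b, top X: go to s0, push ε → (s0, bababaaa, WXW$)
  read b, top W: go to s2, push ε → (s2, ababaaa, XW$)
  read a, top X: go to s1, push WX → (s1, babaaa, WXW$)
  read b, top W: go to s0, push XX → (s0, abaaa, XXXW$)
  ε-move, top X: go to s2, push X → (s2, abaaa, XXXW$)
  read a, top X: go to s1, push WX → (s1, baaa, WXXXW$)
  read b, top W: go to s0, push XX → (s0, aaa, XXXXXW$)
  ε-move, top X: go to s2, push X → (s2, aaa, XXXXXW$)
  read a, top X: go to s1, push WX → (s1, aa, WXXXXXW$)
  read a, top W: go to s2, push XW → (s2, a, XWXXXXXW$)
  read a, top X: go to s1, push WX → (s1, ε, WXWXXXXXW$)
All input consumed; stack is WXWXXXXXW$, not empty, and no further ε-move applies.

Reject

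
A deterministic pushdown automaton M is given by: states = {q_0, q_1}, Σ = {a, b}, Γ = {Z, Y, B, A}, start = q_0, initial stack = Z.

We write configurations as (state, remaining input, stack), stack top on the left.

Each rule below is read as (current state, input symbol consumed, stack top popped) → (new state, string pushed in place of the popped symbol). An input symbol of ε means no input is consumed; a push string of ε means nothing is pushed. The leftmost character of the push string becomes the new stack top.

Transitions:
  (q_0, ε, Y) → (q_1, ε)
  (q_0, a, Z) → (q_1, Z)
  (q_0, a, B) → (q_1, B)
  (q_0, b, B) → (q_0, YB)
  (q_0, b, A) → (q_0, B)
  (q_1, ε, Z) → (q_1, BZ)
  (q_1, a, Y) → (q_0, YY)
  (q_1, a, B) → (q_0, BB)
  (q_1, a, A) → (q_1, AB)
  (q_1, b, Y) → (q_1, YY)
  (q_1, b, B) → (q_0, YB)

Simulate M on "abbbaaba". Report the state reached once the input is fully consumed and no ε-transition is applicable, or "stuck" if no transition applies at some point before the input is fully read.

(q_0, abbbaaba, Z) ⊢ (q_1, bbbaaba, Z) ⊢ (q_1, bbbaaba, BZ) ⊢ (q_0, bbaaba, YBZ) ⊢ (q_1, bbaaba, BZ) ⊢ (q_0, baaba, YBZ) ⊢ (q_1, baaba, BZ) ⊢ (q_0, aaba, YBZ) ⊢ (q_1, aaba, BZ) ⊢ (q_0, aba, BBZ) ⊢ (q_1, ba, BBZ) ⊢ (q_0, a, YBBZ) ⊢ (q_1, a, BBZ) ⊢ (q_0, ε, BBBZ)
All input consumed; M is in state q_0.

q_0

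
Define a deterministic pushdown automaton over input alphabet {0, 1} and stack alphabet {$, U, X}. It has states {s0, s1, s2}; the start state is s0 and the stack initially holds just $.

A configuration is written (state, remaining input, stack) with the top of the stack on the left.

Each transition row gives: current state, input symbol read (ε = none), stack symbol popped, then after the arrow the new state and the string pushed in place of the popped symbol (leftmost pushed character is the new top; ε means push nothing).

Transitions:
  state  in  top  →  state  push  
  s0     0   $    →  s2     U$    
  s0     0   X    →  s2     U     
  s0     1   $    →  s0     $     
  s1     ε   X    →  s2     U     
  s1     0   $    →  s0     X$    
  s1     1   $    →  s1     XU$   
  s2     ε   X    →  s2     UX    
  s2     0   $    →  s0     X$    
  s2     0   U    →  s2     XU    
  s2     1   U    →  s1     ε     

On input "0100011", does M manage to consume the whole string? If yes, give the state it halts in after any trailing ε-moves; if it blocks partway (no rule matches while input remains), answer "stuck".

(s0, 0100011, $) ⊢ (s2, 100011, U$) ⊢ (s1, 00011, $) ⊢ (s0, 0011, X$) ⊢ (s2, 011, U$) ⊢ (s2, 11, XU$) ⊢ (s2, 11, UXU$) ⊢ (s1, 1, XU$) ⊢ (s2, 1, UU$) ⊢ (s1, ε, U$)
All input consumed; M is in state s1.

s1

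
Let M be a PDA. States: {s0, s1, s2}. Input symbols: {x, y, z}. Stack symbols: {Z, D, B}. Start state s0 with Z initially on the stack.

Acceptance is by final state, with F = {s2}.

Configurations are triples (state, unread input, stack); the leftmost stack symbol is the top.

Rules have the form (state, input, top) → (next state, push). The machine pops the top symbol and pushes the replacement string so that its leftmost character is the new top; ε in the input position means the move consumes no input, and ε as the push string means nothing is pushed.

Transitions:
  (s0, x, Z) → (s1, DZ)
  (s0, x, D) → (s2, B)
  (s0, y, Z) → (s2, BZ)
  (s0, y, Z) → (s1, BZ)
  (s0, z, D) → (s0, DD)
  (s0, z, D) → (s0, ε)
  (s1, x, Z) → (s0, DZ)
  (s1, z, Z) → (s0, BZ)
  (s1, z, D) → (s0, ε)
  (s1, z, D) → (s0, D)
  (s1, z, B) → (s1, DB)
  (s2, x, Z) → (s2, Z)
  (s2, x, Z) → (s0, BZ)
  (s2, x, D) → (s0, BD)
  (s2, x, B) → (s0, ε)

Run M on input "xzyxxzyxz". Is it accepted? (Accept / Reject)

Reject

No computation consumes all input and reaches a final state.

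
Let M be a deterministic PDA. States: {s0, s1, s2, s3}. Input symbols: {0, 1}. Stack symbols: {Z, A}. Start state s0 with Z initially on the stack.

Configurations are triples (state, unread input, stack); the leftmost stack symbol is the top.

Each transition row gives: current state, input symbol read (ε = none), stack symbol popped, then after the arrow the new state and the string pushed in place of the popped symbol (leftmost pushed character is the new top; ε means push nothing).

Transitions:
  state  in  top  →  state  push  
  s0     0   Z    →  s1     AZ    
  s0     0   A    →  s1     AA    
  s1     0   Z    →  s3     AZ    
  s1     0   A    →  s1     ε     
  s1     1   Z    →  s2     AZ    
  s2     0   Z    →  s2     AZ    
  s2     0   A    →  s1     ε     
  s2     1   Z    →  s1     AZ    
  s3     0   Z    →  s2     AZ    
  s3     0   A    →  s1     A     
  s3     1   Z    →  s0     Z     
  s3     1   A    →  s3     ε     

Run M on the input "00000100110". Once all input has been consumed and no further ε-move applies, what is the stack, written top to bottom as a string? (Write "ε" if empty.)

AZ

(s0, 00000100110, Z)
  read 0, top Z: go to s1, push AZ → (s1, 0000100110, AZ)
  read 0, top A: go to s1, push ε → (s1, 000100110, Z)
  read 0, top Z: go to s3, push AZ → (s3, 00100110, AZ)
  read 0, top A: go to s1, push A → (s1, 0100110, AZ)
  read 0, top A: go to s1, push ε → (s1, 100110, Z)
  read 1, top Z: go to s2, push AZ → (s2, 00110, AZ)
  read 0, top A: go to s1, push ε → (s1, 0110, Z)
  read 0, top Z: go to s3, push AZ → (s3, 110, AZ)
  read 1, top A: go to s3, push ε → (s3, 10, Z)
  read 1, top Z: go to s0, push Z → (s0, 0, Z)
  read 0, top Z: go to s1, push AZ → (s1, ε, AZ)
All input consumed in state s1 with stack AZ.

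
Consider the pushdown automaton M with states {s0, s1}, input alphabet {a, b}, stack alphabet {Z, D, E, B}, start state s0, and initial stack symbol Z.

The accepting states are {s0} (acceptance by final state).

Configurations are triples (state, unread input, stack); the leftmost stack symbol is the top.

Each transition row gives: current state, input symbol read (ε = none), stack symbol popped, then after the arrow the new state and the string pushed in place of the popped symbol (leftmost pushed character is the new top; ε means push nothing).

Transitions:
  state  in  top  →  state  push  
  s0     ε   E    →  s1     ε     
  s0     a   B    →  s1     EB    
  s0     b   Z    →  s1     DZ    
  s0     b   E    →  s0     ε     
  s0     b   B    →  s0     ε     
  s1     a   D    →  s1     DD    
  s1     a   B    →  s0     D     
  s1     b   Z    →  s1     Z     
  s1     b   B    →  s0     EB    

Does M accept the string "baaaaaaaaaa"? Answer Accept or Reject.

No computation consumes all input and reaches a final state.

Reject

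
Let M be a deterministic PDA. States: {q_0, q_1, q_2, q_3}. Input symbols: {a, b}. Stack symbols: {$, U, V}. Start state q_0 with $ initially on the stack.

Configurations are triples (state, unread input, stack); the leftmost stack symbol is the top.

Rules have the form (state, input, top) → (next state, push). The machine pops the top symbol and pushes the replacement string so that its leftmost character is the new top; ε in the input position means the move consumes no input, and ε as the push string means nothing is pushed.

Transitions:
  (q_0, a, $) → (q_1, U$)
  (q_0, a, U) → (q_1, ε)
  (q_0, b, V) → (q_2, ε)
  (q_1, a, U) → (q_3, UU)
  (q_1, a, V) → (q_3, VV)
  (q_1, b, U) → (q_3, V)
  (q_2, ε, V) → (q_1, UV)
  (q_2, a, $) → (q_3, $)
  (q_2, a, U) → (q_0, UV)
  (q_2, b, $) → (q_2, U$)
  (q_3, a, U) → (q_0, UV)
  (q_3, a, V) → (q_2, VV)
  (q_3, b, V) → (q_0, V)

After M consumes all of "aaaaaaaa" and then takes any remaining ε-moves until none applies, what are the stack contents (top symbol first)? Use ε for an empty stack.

(q_0, aaaaaaaa, $) ⊢ (q_1, aaaaaaa, U$) ⊢ (q_3, aaaaaa, UU$) ⊢ (q_0, aaaaa, UVU$) ⊢ (q_1, aaaa, VU$) ⊢ (q_3, aaa, VVU$) ⊢ (q_2, aa, VVVU$) ⊢ (q_1, aa, UVVVU$) ⊢ (q_3, a, UUVVVU$) ⊢ (q_0, ε, UVUVVVU$)
All input consumed in state q_0 with stack UVUVVVU$.

UVUVVVU$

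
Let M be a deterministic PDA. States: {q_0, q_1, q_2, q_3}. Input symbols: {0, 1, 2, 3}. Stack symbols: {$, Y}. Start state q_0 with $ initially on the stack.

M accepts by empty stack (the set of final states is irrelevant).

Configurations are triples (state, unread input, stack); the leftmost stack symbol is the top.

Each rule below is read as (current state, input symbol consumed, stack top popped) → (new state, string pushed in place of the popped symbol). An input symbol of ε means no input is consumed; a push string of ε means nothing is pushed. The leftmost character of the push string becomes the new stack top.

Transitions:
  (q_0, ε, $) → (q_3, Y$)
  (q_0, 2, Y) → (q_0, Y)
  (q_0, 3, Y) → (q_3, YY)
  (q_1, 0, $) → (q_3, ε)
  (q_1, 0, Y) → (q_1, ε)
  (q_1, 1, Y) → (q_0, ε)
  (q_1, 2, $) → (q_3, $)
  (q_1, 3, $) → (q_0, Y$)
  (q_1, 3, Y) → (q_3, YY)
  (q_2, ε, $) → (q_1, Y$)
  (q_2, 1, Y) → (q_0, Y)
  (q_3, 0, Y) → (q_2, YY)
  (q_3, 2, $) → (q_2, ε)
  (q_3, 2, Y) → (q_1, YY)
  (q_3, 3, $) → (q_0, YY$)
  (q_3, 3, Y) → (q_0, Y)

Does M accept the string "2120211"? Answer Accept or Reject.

(q_0, 2120211, $) ⊢ (q_3, 2120211, Y$) ⊢ (q_1, 120211, YY$) ⊢ (q_0, 20211, Y$) ⊢ (q_0, 0211, Y$)
No transition applies at (q_0, 0211, Y$); input not fully consumed.

Reject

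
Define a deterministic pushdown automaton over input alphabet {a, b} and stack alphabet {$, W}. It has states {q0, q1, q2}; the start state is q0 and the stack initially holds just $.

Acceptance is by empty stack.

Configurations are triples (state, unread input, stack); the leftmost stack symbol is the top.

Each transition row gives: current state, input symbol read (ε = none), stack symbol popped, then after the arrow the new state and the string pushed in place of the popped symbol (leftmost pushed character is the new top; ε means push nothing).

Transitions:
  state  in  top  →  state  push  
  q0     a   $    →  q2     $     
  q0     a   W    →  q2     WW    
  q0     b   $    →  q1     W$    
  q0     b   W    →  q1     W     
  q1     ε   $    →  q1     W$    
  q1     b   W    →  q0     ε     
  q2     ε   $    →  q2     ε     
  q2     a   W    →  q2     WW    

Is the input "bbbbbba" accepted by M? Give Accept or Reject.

Accept

(q0, bbbbbba, $) ⊢ (q1, bbbbba, W$) ⊢ (q0, bbbba, $) ⊢ (q1, bbba, W$) ⊢ (q0, bba, $) ⊢ (q1, ba, W$) ⊢ (q0, a, $) ⊢ (q2, ε, $) ⊢ (q2, ε, ε)
All input consumed and the stack is empty.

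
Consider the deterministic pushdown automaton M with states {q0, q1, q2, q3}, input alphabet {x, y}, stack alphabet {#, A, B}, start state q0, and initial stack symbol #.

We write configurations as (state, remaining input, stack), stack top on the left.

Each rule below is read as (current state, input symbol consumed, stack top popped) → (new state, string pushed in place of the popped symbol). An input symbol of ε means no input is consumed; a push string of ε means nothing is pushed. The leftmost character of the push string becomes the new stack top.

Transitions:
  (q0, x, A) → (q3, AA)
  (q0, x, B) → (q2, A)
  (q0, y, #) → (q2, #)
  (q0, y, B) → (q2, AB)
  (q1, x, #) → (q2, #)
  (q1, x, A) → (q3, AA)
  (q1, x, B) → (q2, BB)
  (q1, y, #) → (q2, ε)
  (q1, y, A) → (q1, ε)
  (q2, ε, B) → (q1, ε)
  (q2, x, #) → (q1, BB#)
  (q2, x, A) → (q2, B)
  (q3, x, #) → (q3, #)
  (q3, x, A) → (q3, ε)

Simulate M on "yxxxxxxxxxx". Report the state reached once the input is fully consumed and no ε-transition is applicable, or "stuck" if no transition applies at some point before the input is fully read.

(q0, yxxxxxxxxxx, #)
  read y, top #: go to q2, push # → (q2, xxxxxxxxxx, #)
  read x, top #: go to q1, push BB# → (q1, xxxxxxxxx, BB#)
  read x, top B: go to q2, push BB → (q2, xxxxxxxx, BBB#)
  ε-move, top B: go to q1, push ε → (q1, xxxxxxxx, BB#)
  read x, top B: go to q2, push BB → (q2, xxxxxxx, BBB#)
  ε-move, top B: go to q1, push ε → (q1, xxxxxxx, BB#)
  read x, top B: go to q2, push BB → (q2, xxxxxx, BBB#)
  ε-move, top B: go to q1, push ε → (q1, xxxxxx, BB#)
  read x, top B: go to q2, push BB → (q2, xxxxx, BBB#)
  ε-move, top B: go to q1, push ε → (q1, xxxxx, BB#)
  read x, top B: go to q2, push BB → (q2, xxxx, BBB#)
  ε-move, top B: go to q1, push ε → (q1, xxxx, BB#)
  read x, top B: go to q2, push BB → (q2, xxx, BBB#)
  ε-move, top B: go to q1, push ε → (q1, xxx, BB#)
  read x, top B: go to q2, push BB → (q2, xx, BBB#)
  ε-move, top B: go to q1, push ε → (q1, xx, BB#)
  read x, top B: go to q2, push BB → (q2, x, BBB#)
  ε-move, top B: go to q1, push ε → (q1, x, BB#)
  read x, top B: go to q2, push BB → (q2, ε, BBB#)
  ε-move, top B: go to q1, push ε → (q1, ε, BB#)
All input consumed; M is in state q1.

q1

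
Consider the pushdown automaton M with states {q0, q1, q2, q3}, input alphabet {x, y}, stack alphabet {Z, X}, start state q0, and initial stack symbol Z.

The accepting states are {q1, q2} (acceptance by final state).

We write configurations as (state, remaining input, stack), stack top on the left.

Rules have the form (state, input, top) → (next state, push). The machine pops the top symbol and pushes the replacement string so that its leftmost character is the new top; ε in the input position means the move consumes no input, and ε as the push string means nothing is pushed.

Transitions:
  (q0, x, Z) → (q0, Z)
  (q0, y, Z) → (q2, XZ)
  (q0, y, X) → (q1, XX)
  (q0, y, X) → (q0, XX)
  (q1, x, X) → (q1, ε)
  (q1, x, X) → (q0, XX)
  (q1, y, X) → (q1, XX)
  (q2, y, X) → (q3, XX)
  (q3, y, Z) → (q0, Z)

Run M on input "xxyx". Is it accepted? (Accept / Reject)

No computation consumes all input and reaches a final state.

Reject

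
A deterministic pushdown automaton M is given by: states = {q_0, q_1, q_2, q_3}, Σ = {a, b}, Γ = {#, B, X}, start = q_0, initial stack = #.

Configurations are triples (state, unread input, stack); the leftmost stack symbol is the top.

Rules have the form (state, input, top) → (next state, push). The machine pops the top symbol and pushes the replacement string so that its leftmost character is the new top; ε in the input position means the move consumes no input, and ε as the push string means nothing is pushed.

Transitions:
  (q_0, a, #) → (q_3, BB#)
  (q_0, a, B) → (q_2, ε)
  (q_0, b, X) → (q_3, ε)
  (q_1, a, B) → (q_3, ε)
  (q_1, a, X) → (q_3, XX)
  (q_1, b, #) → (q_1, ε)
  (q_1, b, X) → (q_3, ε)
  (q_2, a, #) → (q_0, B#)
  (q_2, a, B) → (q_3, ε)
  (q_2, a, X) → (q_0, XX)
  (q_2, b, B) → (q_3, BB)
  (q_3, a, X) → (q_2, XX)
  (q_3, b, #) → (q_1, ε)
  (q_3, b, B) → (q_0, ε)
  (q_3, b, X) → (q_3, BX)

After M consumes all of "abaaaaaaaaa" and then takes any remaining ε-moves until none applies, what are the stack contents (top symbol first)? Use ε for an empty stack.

(q_0, abaaaaaaaaa, #) ⊢ (q_3, baaaaaaaaa, BB#) ⊢ (q_0, aaaaaaaaa, B#) ⊢ (q_2, aaaaaaaa, #) ⊢ (q_0, aaaaaaa, B#) ⊢ (q_2, aaaaaa, #) ⊢ (q_0, aaaaa, B#) ⊢ (q_2, aaaa, #) ⊢ (q_0, aaa, B#) ⊢ (q_2, aa, #) ⊢ (q_0, a, B#) ⊢ (q_2, ε, #)
All input consumed in state q_2 with stack #.

#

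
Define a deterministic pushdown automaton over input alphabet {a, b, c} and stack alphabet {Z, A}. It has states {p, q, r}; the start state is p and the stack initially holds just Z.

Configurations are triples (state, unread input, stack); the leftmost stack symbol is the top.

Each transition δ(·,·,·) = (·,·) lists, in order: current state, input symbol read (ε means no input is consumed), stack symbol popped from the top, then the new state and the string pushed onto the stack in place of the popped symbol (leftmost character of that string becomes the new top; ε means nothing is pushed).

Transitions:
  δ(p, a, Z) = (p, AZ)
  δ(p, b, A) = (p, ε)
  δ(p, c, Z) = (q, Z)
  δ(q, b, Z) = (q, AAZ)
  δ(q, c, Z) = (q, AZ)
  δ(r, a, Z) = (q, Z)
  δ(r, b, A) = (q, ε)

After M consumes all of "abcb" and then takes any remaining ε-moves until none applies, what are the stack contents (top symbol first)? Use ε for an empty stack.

(p, abcb, Z)
  read a, top Z: go to p, push AZ → (p, bcb, AZ)
  read b, top A: go to p, push ε → (p, cb, Z)
  read c, top Z: go to q, push Z → (q, b, Z)
  read b, top Z: go to q, push AAZ → (q, ε, AAZ)
All input consumed in state q with stack AAZ.

AAZ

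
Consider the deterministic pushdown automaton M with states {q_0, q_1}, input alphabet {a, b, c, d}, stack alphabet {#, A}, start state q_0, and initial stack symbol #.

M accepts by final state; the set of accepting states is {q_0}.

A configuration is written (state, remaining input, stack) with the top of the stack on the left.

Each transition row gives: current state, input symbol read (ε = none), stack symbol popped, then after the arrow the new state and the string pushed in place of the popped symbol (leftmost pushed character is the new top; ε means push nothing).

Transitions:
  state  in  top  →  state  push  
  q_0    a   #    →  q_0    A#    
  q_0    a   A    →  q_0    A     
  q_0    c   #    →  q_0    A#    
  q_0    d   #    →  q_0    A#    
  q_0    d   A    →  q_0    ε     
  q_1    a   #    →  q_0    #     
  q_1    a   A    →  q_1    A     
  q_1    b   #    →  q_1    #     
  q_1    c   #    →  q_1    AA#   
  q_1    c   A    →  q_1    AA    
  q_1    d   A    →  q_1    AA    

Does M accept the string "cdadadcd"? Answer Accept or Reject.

(q_0, cdadadcd, #)
  read c, top #: go to q_0, push A# → (q_0, dadadcd, A#)
  read d, top A: go to q_0, push ε → (q_0, adadcd, #)
  read a, top #: go to q_0, push A# → (q_0, dadcd, A#)
  read d, top A: go to q_0, push ε → (q_0, adcd, #)
  read a, top #: go to q_0, push A# → (q_0, dcd, A#)
  read d, top A: go to q_0, push ε → (q_0, cd, #)
  read c, top #: go to q_0, push A# → (q_0, d, A#)
  read d, top A: go to q_0, push ε → (q_0, ε, #)
All input consumed; state q_0 ∈ F.

Accept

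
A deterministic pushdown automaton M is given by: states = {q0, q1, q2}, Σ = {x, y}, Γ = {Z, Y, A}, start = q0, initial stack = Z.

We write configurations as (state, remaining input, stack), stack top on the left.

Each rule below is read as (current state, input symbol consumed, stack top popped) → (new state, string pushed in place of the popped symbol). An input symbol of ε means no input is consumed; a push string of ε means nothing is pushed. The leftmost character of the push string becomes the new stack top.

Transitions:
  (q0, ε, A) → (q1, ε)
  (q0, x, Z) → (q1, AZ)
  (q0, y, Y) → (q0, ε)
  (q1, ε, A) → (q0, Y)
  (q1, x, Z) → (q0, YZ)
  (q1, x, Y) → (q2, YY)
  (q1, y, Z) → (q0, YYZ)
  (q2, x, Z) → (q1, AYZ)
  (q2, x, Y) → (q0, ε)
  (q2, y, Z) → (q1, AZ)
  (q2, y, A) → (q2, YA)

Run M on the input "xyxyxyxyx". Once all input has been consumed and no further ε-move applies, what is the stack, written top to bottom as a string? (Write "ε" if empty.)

YZ

(q0, xyxyxyxyx, Z) ⊢ (q1, yxyxyxyx, AZ) ⊢ (q0, yxyxyxyx, YZ) ⊢ (q0, xyxyxyx, Z) ⊢ (q1, yxyxyx, AZ) ⊢ (q0, yxyxyx, YZ) ⊢ (q0, xyxyx, Z) ⊢ (q1, yxyx, AZ) ⊢ (q0, yxyx, YZ) ⊢ (q0, xyx, Z) ⊢ (q1, yx, AZ) ⊢ (q0, yx, YZ) ⊢ (q0, x, Z) ⊢ (q1, ε, AZ) ⊢ (q0, ε, YZ)
All input consumed in state q0 with stack YZ.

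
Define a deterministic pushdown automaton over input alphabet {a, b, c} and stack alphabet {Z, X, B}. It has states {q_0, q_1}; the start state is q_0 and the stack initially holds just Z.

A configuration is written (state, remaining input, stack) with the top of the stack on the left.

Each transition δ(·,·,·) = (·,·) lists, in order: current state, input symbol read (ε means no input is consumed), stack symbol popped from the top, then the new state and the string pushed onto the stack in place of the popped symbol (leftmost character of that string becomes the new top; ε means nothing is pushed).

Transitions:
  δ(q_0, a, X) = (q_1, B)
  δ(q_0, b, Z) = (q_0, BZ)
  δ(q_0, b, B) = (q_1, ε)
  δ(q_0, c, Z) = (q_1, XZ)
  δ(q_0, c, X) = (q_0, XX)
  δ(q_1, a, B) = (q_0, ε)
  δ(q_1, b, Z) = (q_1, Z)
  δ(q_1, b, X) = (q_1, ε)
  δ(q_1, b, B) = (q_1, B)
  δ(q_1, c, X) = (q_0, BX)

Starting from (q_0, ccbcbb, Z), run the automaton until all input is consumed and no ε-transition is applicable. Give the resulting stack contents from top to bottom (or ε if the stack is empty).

(q_0, ccbcbb, Z)
  read c, top Z: go to q_1, push XZ → (q_1, cbcbb, XZ)
  read c, top X: go to q_0, push BX → (q_0, bcbb, BXZ)
  read b, top B: go to q_1, push ε → (q_1, cbb, XZ)
  read c, top X: go to q_0, push BX → (q_0, bb, BXZ)
  read b, top B: go to q_1, push ε → (q_1, b, XZ)
  read b, top X: go to q_1, push ε → (q_1, ε, Z)
All input consumed in state q_1 with stack Z.

Z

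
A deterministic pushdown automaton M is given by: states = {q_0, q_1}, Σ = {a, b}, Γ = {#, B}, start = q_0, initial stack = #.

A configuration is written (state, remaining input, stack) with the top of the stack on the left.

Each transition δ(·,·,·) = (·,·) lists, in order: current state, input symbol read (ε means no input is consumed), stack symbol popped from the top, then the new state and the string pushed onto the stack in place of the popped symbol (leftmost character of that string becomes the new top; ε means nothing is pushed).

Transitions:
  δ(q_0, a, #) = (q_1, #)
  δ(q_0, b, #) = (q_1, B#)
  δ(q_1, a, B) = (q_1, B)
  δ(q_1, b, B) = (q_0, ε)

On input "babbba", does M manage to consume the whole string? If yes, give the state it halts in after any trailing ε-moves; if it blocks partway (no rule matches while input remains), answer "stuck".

q_1

(q_0, babbba, #)
  read b, top #: go to q_1, push B# → (q_1, abbba, B#)
  read a, top B: go to q_1, push B → (q_1, bbba, B#)
  read b, top B: go to q_0, push ε → (q_0, bba, #)
  read b, top #: go to q_1, push B# → (q_1, ba, B#)
  read b, top B: go to q_0, push ε → (q_0, a, #)
  read a, top #: go to q_1, push # → (q_1, ε, #)
All input consumed; M is in state q_1.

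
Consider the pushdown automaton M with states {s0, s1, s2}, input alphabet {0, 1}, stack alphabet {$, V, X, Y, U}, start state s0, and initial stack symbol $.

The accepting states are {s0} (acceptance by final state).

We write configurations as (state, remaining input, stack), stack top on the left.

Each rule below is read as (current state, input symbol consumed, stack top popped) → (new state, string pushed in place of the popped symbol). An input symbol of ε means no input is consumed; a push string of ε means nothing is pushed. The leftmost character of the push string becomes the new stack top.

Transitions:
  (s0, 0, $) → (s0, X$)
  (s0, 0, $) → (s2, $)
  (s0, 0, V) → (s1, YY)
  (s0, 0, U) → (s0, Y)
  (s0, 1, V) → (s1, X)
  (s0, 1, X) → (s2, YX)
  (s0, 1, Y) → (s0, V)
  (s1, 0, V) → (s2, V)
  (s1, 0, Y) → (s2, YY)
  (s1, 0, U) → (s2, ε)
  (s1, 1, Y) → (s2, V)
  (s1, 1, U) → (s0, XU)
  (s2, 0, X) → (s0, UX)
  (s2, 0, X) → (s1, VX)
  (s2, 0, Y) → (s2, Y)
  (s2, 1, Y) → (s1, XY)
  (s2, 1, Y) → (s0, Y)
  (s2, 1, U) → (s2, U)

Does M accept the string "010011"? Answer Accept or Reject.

One accepting computation: (s0, 010011, $) ⊢ (s0, 10011, X$) ⊢ (s2, 0011, YX$) ⊢ (s2, 011, YX$) ⊢ (s2, 11, YX$) ⊢ (s0, 1, YX$) ⊢ (s0, ε, VX$)
All input consumed and state s0 ∈ F.

Accept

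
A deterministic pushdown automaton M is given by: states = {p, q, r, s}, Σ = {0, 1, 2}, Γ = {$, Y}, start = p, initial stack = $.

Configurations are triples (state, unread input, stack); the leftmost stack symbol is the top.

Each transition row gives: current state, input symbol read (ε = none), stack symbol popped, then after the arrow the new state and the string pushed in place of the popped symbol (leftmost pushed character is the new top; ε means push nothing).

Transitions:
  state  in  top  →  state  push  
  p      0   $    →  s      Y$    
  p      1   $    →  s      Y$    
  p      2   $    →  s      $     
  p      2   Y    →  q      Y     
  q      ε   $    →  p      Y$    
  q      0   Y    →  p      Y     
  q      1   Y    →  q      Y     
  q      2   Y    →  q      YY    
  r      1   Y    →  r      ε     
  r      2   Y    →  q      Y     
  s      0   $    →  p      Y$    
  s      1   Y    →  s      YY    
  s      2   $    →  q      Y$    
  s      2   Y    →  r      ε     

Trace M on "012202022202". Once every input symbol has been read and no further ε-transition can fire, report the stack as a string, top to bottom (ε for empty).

(p, 012202022202, $)
  read 0, top $: go to s, push Y$ → (s, 12202022202, Y$)
  read 1, top Y: go to s, push YY → (s, 2202022202, YY$)
  read 2, top Y: go to r, push ε → (r, 202022202, Y$)
  read 2, top Y: go to q, push Y → (q, 02022202, Y$)
  read 0, top Y: go to p, push Y → (p, 2022202, Y$)
  read 2, top Y: go to q, push Y → (q, 022202, Y$)
  read 0, top Y: go to p, push Y → (p, 22202, Y$)
  read 2, top Y: go to q, push Y → (q, 2202, Y$)
  read 2, top Y: go to q, push YY → (q, 202, YY$)
  read 2, top Y: go to q, push YY → (q, 02, YYY$)
  read 0, top Y: go to p, push Y → (p, 2, YYY$)
  read 2, top Y: go to q, push Y → (q, ε, YYY$)
All input consumed in state q with stack YYY$.

YYY$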